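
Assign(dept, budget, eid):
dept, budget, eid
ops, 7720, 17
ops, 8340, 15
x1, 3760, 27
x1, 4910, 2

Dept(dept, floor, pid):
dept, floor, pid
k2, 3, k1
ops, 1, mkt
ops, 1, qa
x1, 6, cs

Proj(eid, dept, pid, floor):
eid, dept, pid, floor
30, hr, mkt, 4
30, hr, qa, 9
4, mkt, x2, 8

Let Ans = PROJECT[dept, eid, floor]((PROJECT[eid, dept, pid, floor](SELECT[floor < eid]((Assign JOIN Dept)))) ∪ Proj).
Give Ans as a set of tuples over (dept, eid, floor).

Assign ⋈ Dept (natural join on dept): {(ops, 7720, 17, 1, mkt), (ops, 7720, 17, 1, qa), (ops, 8340, 15, 1, mkt), (ops, 8340, 15, 1, qa), (x1, 3760, 27, 6, cs), (x1, 4910, 2, 6, cs)}
Filtering on floor < eid leaves {(ops, 7720, 17, 1, mkt), (ops, 7720, 17, 1, qa), (ops, 8340, 15, 1, mkt), (ops, 8340, 15, 1, qa), (x1, 3760, 27, 6, cs)}.
Projecting to eid, dept, pid, floor: {(15, ops, mkt, 1), (15, ops, qa, 1), (17, ops, mkt, 1), (17, ops, qa, 1), (27, x1, cs, 6)}
Taking the union: {(15, ops, mkt, 1), (15, ops, qa, 1), (17, ops, mkt, 1), (17, ops, qa, 1), (27, x1, cs, 6), (30, hr, mkt, 4), (30, hr, qa, 9), (4, mkt, x2, 8)}
Projecting to dept, eid, floor (2 duplicate(s) eliminated): {(hr, 30, 4), (hr, 30, 9), (mkt, 4, 8), (ops, 15, 1), (ops, 17, 1), (x1, 27, 6)}

{(hr, 30, 4), (hr, 30, 9), (mkt, 4, 8), (ops, 15, 1), (ops, 17, 1), (x1, 27, 6)}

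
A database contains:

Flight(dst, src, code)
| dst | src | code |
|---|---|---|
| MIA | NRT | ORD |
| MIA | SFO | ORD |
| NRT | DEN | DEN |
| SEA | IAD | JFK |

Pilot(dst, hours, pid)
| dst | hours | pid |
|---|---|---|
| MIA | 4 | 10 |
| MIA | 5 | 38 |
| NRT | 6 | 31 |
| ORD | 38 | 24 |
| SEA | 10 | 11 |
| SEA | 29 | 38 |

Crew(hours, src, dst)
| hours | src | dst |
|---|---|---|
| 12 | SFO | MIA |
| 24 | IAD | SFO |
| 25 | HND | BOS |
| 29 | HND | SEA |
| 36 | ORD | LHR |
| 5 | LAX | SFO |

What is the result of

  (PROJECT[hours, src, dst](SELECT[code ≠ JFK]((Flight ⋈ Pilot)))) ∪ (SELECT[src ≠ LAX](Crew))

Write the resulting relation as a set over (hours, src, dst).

Joining Flight and Pilot on dst yields {(MIA, NRT, ORD, 4, 10), (MIA, NRT, ORD, 5, 38), (MIA, SFO, ORD, 4, 10), (MIA, SFO, ORD, 5, 38), (NRT, DEN, DEN, 6, 31), (SEA, IAD, JFK, 10, 11), (SEA, IAD, JFK, 29, 38)}.
Filtering on code ≠ JFK leaves {(MIA, NRT, ORD, 4, 10), (MIA, NRT, ORD, 5, 38), (MIA, SFO, ORD, 4, 10), (MIA, SFO, ORD, 5, 38), (NRT, DEN, DEN, 6, 31)}.
π_{hours, src, dst} gives {(4, NRT, MIA), (4, SFO, MIA), (5, NRT, MIA), (5, SFO, MIA), (6, DEN, NRT)}.
Filtering on src ≠ LAX leaves {(12, SFO, MIA), (24, IAD, SFO), (25, HND, BOS), (29, HND, SEA), (36, ORD, LHR)}.
Union: {(4, NRT, MIA), (4, SFO, MIA), (5, NRT, MIA), (5, SFO, MIA), (6, DEN, NRT)} with {(12, SFO, MIA), (24, IAD, SFO), (25, HND, BOS), (29, HND, SEA), (36, ORD, LHR)} → {(12, SFO, MIA), (24, IAD, SFO), (25, HND, BOS), (29, HND, SEA), (36, ORD, LHR), (4, NRT, MIA), (4, SFO, MIA), (5, NRT, MIA), (5, SFO, MIA), (6, DEN, NRT)}

{(12, SFO, MIA), (24, IAD, SFO), (25, HND, BOS), (29, HND, SEA), (36, ORD, LHR), (4, NRT, MIA), (4, SFO, MIA), (5, NRT, MIA), (5, SFO, MIA), (6, DEN, NRT)}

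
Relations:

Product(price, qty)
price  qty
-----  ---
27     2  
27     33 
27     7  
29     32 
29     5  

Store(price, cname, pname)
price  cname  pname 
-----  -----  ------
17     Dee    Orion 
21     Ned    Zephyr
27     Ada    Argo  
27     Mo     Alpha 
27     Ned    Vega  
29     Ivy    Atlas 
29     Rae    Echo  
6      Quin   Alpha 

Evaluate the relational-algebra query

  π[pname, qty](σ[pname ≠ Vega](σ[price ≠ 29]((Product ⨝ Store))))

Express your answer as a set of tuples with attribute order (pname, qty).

{(Alpha, 2), (Alpha, 33), (Alpha, 7), (Argo, 2), (Argo, 33), (Argo, 7)}

Natural join on price: {(27, 2, Ada, Argo), (27, 2, Mo, Alpha), (27, 2, Ned, Vega), (27, 33, Ada, Argo), (27, 33, Mo, Alpha), (27, 33, Ned, Vega), (27, 7, Ada, Argo), (27, 7, Mo, Alpha), (27, 7, Ned, Vega), (29, 32, Ivy, Atlas), (29, 32, Rae, Echo), (29, 5, Ivy, Atlas), (29, 5, Rae, Echo)}
Filtering on price ≠ 29 leaves {(27, 2, Ada, Argo), (27, 2, Mo, Alpha), (27, 2, Ned, Vega), (27, 33, Ada, Argo), (27, 33, Mo, Alpha), (27, 33, Ned, Vega), (27, 7, Ada, Argo), (27, 7, Mo, Alpha), (27, 7, Ned, Vega)}.
Filtering on pname ≠ Vega leaves {(27, 2, Ada, Argo), (27, 2, Mo, Alpha), (27, 33, Ada, Argo), (27, 33, Mo, Alpha), (27, 7, Ada, Argo), (27, 7, Mo, Alpha)}.
π[pname, qty]: project onto (pname, qty) → {(Alpha, 2), (Alpha, 33), (Alpha, 7), (Argo, 2), (Argo, 33), (Argo, 7)}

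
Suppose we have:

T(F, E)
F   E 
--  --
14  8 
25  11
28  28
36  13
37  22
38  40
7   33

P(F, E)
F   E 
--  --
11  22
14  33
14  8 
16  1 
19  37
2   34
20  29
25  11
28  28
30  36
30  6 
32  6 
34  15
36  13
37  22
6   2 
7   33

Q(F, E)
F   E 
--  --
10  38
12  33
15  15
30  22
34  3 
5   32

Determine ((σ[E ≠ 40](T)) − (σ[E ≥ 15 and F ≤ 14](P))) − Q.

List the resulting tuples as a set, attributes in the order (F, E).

σ[E ≠ 40]: keep tuples satisfying E ≠ 40 → {(14, 8), (25, 11), (28, 28), (36, 13), (37, 22), (7, 33)}
σ[E ≥ 15 and F ≤ 14]: keep tuples satisfying E ≥ 15 and F ≤ 14 → {(11, 22), (14, 33), (2, 34), (7, 33)}
Set difference of the two operands is {(14, 8), (25, 11), (28, 28), (36, 13), (37, 22)}.
Set difference of the two operands is {(14, 8), (25, 11), (28, 28), (36, 13), (37, 22)}.

{(14, 8), (25, 11), (28, 28), (36, 13), (37, 22)}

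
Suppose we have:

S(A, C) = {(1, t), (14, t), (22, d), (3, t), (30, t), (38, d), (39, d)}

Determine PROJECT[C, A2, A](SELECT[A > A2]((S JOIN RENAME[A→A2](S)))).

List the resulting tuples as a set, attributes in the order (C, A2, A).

{(d, 22, 38), (d, 22, 39), (d, 38, 39), (t, 1, 14), (t, 1, 3), (t, 1, 30), (t, 14, 30), (t, 3, 14), (t, 3, 30)}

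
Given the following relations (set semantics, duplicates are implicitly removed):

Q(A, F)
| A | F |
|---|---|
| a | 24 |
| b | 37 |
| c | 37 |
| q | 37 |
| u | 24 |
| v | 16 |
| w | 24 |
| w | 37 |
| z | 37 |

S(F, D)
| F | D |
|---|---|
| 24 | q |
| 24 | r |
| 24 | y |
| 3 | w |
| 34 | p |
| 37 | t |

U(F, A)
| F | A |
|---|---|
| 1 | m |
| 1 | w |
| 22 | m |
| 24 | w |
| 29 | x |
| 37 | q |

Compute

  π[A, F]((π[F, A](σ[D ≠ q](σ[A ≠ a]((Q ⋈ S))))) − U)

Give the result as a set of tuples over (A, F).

{(b, 37), (c, 37), (u, 24), (w, 37), (z, 37)}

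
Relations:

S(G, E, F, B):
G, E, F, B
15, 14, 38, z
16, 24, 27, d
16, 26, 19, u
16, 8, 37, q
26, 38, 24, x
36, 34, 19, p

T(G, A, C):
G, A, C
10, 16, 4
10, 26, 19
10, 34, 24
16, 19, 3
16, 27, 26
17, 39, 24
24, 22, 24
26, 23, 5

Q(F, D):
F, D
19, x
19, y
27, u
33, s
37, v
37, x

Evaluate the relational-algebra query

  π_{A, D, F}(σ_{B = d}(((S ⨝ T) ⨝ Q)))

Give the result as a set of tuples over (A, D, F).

{(19, u, 27), (27, u, 27)}

Natural join on G: {(16, 24, 27, d, 19, 3), (16, 24, 27, d, 27, 26), (16, 26, 19, u, 19, 3), (16, 26, 19, u, 27, 26), (16, 8, 37, q, 19, 3), (16, 8, 37, q, 27, 26), (26, 38, 24, x, 23, 5)}
Natural join on F: {(16, 24, 27, d, 19, 3, u), (16, 24, 27, d, 27, 26, u), (16, 26, 19, u, 19, 3, x), (16, 26, 19, u, 19, 3, y), (16, 26, 19, u, 27, 26, x), (16, 26, 19, u, 27, 26, y), (16, 8, 37, q, 19, 3, v), (16, 8, 37, q, 19, 3, x), (16, 8, 37, q, 27, 26, v), (16, 8, 37, q, 27, 26, x)}
Filtering on B = d leaves {(16, 24, 27, d, 19, 3, u), (16, 24, 27, d, 27, 26, u)}.
Keep only column(s) A, D, F: {(19, u, 27), (27, u, 27)}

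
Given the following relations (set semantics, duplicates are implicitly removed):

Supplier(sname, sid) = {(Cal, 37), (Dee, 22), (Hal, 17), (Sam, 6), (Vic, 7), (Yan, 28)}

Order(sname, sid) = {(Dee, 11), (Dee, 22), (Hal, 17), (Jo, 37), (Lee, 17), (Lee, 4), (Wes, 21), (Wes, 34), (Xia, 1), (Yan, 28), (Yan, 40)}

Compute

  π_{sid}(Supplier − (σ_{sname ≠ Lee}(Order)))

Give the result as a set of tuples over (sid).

{37, 6, 7}

Selection sname ≠ Lee: {(Dee, 11), (Dee, 22), (Hal, 17), (Jo, 37), (Wes, 21), (Wes, 34), (Xia, 1), (Yan, 28), (Yan, 40)}
Difference: {(Cal, 37), (Dee, 22), (Hal, 17), (Sam, 6), (Vic, 7), (Yan, 28)} with {(Dee, 11), (Dee, 22), (Hal, 17), (Jo, 37), (Wes, 21), (Wes, 34), (Xia, 1), (Yan, 28), (Yan, 40)} → {(Cal, 37), (Sam, 6), (Vic, 7)}
π_{sid} gives {37, 6, 7}.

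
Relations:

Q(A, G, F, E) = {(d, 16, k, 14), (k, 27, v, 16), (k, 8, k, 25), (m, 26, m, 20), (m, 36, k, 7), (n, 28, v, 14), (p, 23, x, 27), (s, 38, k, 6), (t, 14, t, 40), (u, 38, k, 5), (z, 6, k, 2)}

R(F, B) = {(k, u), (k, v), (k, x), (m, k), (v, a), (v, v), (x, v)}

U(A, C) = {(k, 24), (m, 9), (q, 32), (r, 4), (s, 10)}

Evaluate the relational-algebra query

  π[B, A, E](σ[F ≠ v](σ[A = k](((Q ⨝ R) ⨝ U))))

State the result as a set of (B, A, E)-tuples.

Natural join on F: {(d, 16, k, 14, u), (d, 16, k, 14, v), (d, 16, k, 14, x), (k, 27, v, 16, a), (k, 27, v, 16, v), (k, 8, k, 25, u), (k, 8, k, 25, v), (k, 8, k, 25, x), (m, 26, m, 20, k), (m, 36, k, 7, u), (m, 36, k, 7, v), (m, 36, k, 7, x), (n, 28, v, 14, a), (n, 28, v, 14, v), (p, 23, x, 27, v), (s, 38, k, 6, u), (s, 38, k, 6, v), (s, 38, k, 6, x), (u, 38, k, 5, u), (u, 38, k, 5, v), (u, 38, k, 5, x), (z, 6, k, 2, u), (z, 6, k, 2, v), (z, 6, k, 2, x)}
Natural join on A: {(k, 27, v, 16, a, 24), (k, 27, v, 16, v, 24), (k, 8, k, 25, u, 24), (k, 8, k, 25, v, 24), (k, 8, k, 25, x, 24), (m, 26, m, 20, k, 9), (m, 36, k, 7, u, 9), (m, 36, k, 7, v, 9), (m, 36, k, 7, x, 9), (s, 38, k, 6, u, 10), (s, 38, k, 6, v, 10), (s, 38, k, 6, x, 10)}
Filtering on A = k leaves {(k, 27, v, 16, a, 24), (k, 27, v, 16, v, 24), (k, 8, k, 25, u, 24), (k, 8, k, 25, v, 24), (k, 8, k, 25, x, 24)}.
Filtering on F ≠ v leaves {(k, 8, k, 25, u, 24), (k, 8, k, 25, v, 24), (k, 8, k, 25, x, 24)}.
π[B, A, E]: project onto (B, A, E) → {(u, k, 25), (v, k, 25), (x, k, 25)}

{(u, k, 25), (v, k, 25), (x, k, 25)}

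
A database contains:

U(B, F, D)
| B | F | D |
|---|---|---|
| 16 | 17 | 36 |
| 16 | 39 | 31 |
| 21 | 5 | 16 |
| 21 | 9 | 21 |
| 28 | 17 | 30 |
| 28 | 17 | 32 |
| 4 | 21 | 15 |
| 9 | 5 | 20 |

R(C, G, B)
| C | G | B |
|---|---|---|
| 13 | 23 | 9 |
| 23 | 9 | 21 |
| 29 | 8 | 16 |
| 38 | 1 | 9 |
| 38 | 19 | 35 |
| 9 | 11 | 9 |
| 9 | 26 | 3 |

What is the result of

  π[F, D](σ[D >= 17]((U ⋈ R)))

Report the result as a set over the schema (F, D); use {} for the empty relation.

Joining U and R on B yields {(16, 17, 36, 29, 8), (16, 39, 31, 29, 8), (21, 5, 16, 23, 9), (21, 9, 21, 23, 9), (9, 5, 20, 13, 23), (9, 5, 20, 38, 1), (9, 5, 20, 9, 11)}.
Filtering on D >= 17 leaves {(16, 17, 36, 29, 8), (16, 39, 31, 29, 8), (21, 9, 21, 23, 9), (9, 5, 20, 13, 23), (9, 5, 20, 38, 1), (9, 5, 20, 9, 11)}.
π_{F, D} gives {(17, 36), (39, 31), (5, 20), (9, 21)} (2 duplicate(s) eliminated).

{(17, 36), (39, 31), (5, 20), (9, 21)}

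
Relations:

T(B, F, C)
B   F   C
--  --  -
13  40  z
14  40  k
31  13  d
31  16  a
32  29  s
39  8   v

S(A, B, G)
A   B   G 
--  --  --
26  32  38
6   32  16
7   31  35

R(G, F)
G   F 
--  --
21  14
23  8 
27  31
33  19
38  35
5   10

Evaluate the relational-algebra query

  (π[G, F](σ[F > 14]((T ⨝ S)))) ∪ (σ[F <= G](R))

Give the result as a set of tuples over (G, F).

{(16, 29), (21, 14), (23, 8), (33, 19), (35, 16), (38, 29), (38, 35)}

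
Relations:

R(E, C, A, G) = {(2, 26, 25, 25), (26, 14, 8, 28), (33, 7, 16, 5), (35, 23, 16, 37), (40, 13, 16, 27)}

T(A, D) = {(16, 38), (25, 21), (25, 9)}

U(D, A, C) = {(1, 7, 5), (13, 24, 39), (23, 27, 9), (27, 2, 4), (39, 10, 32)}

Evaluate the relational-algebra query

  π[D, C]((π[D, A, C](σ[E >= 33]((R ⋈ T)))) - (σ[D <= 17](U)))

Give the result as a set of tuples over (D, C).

Joining R and T on A yields {(2, 26, 25, 25, 21), (2, 26, 25, 25, 9), (33, 7, 16, 5, 38), (35, 23, 16, 37, 38), (40, 13, 16, 27, 38)}.
Filtering on E >= 33 leaves {(33, 7, 16, 5, 38), (35, 23, 16, 37, 38), (40, 13, 16, 27, 38)}.
Keep only column(s) D, A, C: {(38, 16, 13), (38, 16, 23), (38, 16, 7)}
Filtering on D <= 17 leaves {(1, 7, 5), (13, 24, 39)}.
Set difference of the two operands is {(38, 16, 13), (38, 16, 23), (38, 16, 7)}.
Keep only column(s) D, C: {(38, 13), (38, 23), (38, 7)}

{(38, 13), (38, 23), (38, 7)}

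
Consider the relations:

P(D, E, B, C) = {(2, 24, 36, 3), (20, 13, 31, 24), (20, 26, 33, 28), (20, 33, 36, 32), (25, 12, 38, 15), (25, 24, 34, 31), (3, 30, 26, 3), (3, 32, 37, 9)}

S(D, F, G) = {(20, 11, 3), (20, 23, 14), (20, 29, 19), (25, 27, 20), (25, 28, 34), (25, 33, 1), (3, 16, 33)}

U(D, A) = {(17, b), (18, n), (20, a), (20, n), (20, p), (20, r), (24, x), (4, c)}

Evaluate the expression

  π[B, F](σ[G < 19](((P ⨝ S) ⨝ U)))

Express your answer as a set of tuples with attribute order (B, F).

{(31, 11), (31, 23), (33, 11), (33, 23), (36, 11), (36, 23)}

Joining P and S on D yields {(20, 13, 31, 24, 11, 3), (20, 13, 31, 24, 23, 14), (20, 13, 31, 24, 29, 19), (20, 26, 33, 28, 11, 3), (20, 26, 33, 28, 23, 14), (20, 26, 33, 28, 29, 19), (20, 33, 36, 32, 11, 3), (20, 33, 36, 32, 23, 14), (20, 33, 36, 32, 29, 19), (25, 12, 38, 15, 27, 20), (25, 12, 38, 15, 28, 34), (25, 12, 38, 15, 33, 1), (25, 24, 34, 31, 27, 20), (25, 24, 34, 31, 28, 34), (25, 24, 34, 31, 33, 1), (3, 30, 26, 3, 16, 33), (3, 32, 37, 9, 16, 33)}.
Joining (P ⨝ S) and U on D yields {(20, 13, 31, 24, 11, 3, a), (20, 13, 31, 24, 11, 3, n), (20, 13, 31, 24, 11, 3, p), (20, 13, 31, 24, 11, 3, r), (20, 13, 31, 24, 23, 14, a), (20, 13, 31, 24, 23, 14, n), (20, 13, 31, 24, 23, 14, p), (20, 13, 31, 24, 23, 14, r), (20, 13, 31, 24, 29, 19, a), (20, 13, 31, 24, 29, 19, n), (20, 13, 31, 24, 29, 19, p), (20, 13, 31, 24, 29, 19, r), (20, 26, 33, 28, 11, 3, a), (20, 26, 33, 28, 11, 3, n), (20, 26, 33, 28, 11, 3, p), (20, 26, 33, 28, 11, 3, r), (20, 26, 33, 28, 23, 14, a), (20, 26, 33, 28, 23, 14, n), (20, 26, 33, 28, 23, 14, p), (20, 26, 33, 28, 23, 14, r), (20, 26, 33, 28, 29, 19, a), (20, 26, 33, 28, 29, 19, n), (20, 26, 33, 28, 29, 19, p), (20, 26, 33, 28, 29, 19, r), (20, 33, 36, 32, 11, 3, a), (20, 33, 36, 32, 11, 3, n), (20, 33, 36, 32, 11, 3, p), (20, 33, 36, 32, 11, 3, r), (20, 33, 36, 32, 23, 14, a), (20, 33, 36, 32, 23, 14, n), (20, 33, 36, 32, 23, 14, p), (20, 33, 36, 32, 23, 14, r), (20, 33, 36, 32, 29, 19, a), (20, 33, 36, 32, 29, 19, n), (20, 33, 36, 32, 29, 19, p), (20, 33, 36, 32, 29, 19, r)}.
Apply σ_{G < 19}; surviving tuples: {(20, 13, 31, 24, 11, 3, a), (20, 13, 31, 24, 11, 3, n), (20, 13, 31, 24, 11, 3, p), (20, 13, 31, 24, 11, 3, r), (20, 13, 31, 24, 23, 14, a), (20, 13, 31, 24, 23, 14, n), (20, 13, 31, 24, 23, 14, p), (20, 13, 31, 24, 23, 14, r), (20, 26, 33, 28, 11, 3, a), (20, 26, 33, 28, 11, 3, n), (20, 26, 33, 28, 11, 3, p), (20, 26, 33, 28, 11, 3, r), (20, 26, 33, 28, 23, 14, a), (20, 26, 33, 28, 23, 14, n), (20, 26, 33, 28, 23, 14, p), (20, 26, 33, 28, 23, 14, r), (20, 33, 36, 32, 11, 3, a), (20, 33, 36, 32, 11, 3, n), (20, 33, 36, 32, 11, 3, p), (20, 33, 36, 32, 11, 3, r), (20, 33, 36, 32, 23, 14, a), (20, 33, 36, 32, 23, 14, n), (20, 33, 36, 32, 23, 14, p), (20, 33, 36, 32, 23, 14, r)}
π_{B, F} gives {(31, 11), (31, 23), (33, 11), (33, 23), (36, 11), (36, 23)} (18 duplicate(s) eliminated).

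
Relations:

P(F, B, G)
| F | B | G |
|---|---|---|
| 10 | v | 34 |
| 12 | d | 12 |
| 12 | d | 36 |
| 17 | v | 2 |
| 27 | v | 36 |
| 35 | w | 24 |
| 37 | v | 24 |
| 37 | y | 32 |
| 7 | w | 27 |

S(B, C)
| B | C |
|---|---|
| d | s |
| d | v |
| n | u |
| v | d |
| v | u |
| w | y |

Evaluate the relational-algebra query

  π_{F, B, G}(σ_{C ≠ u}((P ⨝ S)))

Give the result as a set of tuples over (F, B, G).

{(10, v, 34), (12, d, 12), (12, d, 36), (17, v, 2), (27, v, 36), (35, w, 24), (37, v, 24), (7, w, 27)}

Joining P and S on B yields {(10, v, 34, d), (10, v, 34, u), (12, d, 12, s), (12, d, 12, v), (12, d, 36, s), (12, d, 36, v), (17, v, 2, d), (17, v, 2, u), (27, v, 36, d), (27, v, 36, u), (35, w, 24, y), (37, v, 24, d), (37, v, 24, u), (7, w, 27, y)}.
Apply σ_{C ≠ u}; surviving tuples: {(10, v, 34, d), (12, d, 12, s), (12, d, 12, v), (12, d, 36, s), (12, d, 36, v), (17, v, 2, d), (27, v, 36, d), (35, w, 24, y), (37, v, 24, d), (7, w, 27, y)}
π_{F, B, G} gives {(10, v, 34), (12, d, 12), (12, d, 36), (17, v, 2), (27, v, 36), (35, w, 24), (37, v, 24), (7, w, 27)} (2 duplicate(s) eliminated).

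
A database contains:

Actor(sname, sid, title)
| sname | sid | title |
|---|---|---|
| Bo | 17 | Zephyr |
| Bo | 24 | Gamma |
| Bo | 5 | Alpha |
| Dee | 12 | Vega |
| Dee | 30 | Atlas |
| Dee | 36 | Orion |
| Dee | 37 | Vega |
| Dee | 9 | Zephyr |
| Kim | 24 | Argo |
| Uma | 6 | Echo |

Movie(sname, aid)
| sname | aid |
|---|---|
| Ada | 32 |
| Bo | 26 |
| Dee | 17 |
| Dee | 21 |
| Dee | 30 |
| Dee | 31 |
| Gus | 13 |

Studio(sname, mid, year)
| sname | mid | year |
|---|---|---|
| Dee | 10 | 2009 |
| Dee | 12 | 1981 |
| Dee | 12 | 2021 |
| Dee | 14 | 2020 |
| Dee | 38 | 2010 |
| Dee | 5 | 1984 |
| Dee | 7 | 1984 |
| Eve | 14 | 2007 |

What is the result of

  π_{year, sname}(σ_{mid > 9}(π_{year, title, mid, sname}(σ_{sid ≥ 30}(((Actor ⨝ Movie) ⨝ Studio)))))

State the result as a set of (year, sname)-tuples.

{(1981, Dee), (2009, Dee), (2010, Dee), (2020, Dee), (2021, Dee)}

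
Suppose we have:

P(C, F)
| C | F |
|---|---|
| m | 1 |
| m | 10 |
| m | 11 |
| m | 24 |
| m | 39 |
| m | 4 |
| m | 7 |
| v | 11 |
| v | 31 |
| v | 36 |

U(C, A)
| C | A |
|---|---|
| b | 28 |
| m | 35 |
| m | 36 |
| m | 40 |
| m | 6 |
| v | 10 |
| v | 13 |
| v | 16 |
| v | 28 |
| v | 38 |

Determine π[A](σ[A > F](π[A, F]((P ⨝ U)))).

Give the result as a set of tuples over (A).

Natural join on C: {(m, 1, 35), (m, 1, 36), (m, 1, 40), (m, 1, 6), (m, 10, 35), (m, 10, 36), (m, 10, 40), (m, 10, 6), (m, 11, 35), (m, 11, 36), (m, 11, 40), (m, 11, 6), (m, 24, 35), (m, 24, 36), (m, 24, 40), (m, 24, 6), (m, 39, 35), (m, 39, 36), (m, 39, 40), (m, 39, 6), (m, 4, 35), (m, 4, 36), (m, 4, 40), (m, 4, 6), (m, 7, 35), (m, 7, 36), (m, 7, 40), (m, 7, 6), (v, 11, 10), (v, 11, 13), (v, 11, 16), (v, 11, 28), (v, 11, 38), (v, 31, 10), (v, 31, 13), (v, 31, 16), (v, 31, 28), (v, 31, 38), (v, 36, 10), (v, 36, 13), (v, 36, 16), (v, 36, 28), (v, 36, 38)}
Projecting to A, F: {(10, 11), (10, 31), (10, 36), (13, 11), (13, 31), (13, 36), (16, 11), (16, 31), (16, 36), (28, 11), (28, 31), (28, 36), (35, 1), (35, 10), (35, 11), (35, 24), (35, 39), (35, 4), (35, 7), (36, 1), (36, 10), (36, 11), (36, 24), (36, 39), (36, 4), (36, 7), (38, 11), (38, 31), (38, 36), (40, 1), (40, 10), (40, 11), (40, 24), (40, 39), (40, 4), (40, 7), (6, 1), (6, 10), (6, 11), (6, 24), (6, 39), (6, 4), (6, 7)}
Filtering on A > F leaves {(13, 11), (16, 11), (28, 11), (35, 1), (35, 10), (35, 11), (35, 24), (35, 4), (35, 7), (36, 1), (36, 10), (36, 11), (36, 24), (36, 4), (36, 7), (38, 11), (38, 31), (38, 36), (40, 1), (40, 10), (40, 11), (40, 24), (40, 39), (40, 4), (40, 7), (6, 1), (6, 4)}.
Projecting to A (19 duplicate(s) eliminated): {13, 16, 28, 35, 36, 38, 40, 6}

{13, 16, 28, 35, 36, 38, 40, 6}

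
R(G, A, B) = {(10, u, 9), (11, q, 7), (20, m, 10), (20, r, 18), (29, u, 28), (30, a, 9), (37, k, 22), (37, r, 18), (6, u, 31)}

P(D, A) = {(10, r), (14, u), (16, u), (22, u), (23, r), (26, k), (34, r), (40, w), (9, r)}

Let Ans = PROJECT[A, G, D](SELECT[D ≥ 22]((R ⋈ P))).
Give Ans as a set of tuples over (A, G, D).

Joining R and P on A yields {(10, u, 9, 14), (10, u, 9, 16), (10, u, 9, 22), (20, r, 18, 10), (20, r, 18, 23), (20, r, 18, 34), (20, r, 18, 9), (29, u, 28, 14), (29, u, 28, 16), (29, u, 28, 22), (37, k, 22, 26), (37, r, 18, 10), (37, r, 18, 23), (37, r, 18, 34), (37, r, 18, 9), (6, u, 31, 14), (6, u, 31, 16), (6, u, 31, 22)}.
σ[D ≥ 22]: keep tuples satisfying D ≥ 22 → {(10, u, 9, 22), (20, r, 18, 23), (20, r, 18, 34), (29, u, 28, 22), (37, k, 22, 26), (37, r, 18, 23), (37, r, 18, 34), (6, u, 31, 22)}
Keep only column(s) A, G, D: {(k, 37, 26), (r, 20, 23), (r, 20, 34), (r, 37, 23), (r, 37, 34), (u, 10, 22), (u, 29, 22), (u, 6, 22)}

{(k, 37, 26), (r, 20, 23), (r, 20, 34), (r, 37, 23), (r, 37, 34), (u, 10, 22), (u, 29, 22), (u, 6, 22)}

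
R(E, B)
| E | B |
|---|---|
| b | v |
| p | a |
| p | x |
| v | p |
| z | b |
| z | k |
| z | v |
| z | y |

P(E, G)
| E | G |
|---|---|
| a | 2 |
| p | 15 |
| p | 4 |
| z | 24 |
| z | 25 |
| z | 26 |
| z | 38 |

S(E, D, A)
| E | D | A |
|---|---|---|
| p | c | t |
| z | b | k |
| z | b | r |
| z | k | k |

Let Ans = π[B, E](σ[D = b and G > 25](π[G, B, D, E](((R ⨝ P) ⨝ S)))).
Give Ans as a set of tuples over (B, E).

{(b, z), (k, z), (v, z), (y, z)}

Natural join on E: {(p, a, 15), (p, a, 4), (p, x, 15), (p, x, 4), (z, b, 24), (z, b, 25), (z, b, 26), (z, b, 38), (z, k, 24), (z, k, 25), (z, k, 26), (z, k, 38), (z, v, 24), (z, v, 25), (z, v, 26), (z, v, 38), (z, y, 24), (z, y, 25), (z, y, 26), (z, y, 38)}
Natural join on E: {(p, a, 15, c, t), (p, a, 4, c, t), (p, x, 15, c, t), (p, x, 4, c, t), (z, b, 24, b, k), (z, b, 24, b, r), (z, b, 24, k, k), (z, b, 25, b, k), (z, b, 25, b, r), (z, b, 25, k, k), (z, b, 26, b, k), (z, b, 26, b, r), (z, b, 26, k, k), (z, b, 38, b, k), (z, b, 38, b, r), (z, b, 38, k, k), (z, k, 24, b, k), (z, k, 24, b, r), (z, k, 24, k, k), (z, k, 25, b, k), (z, k, 25, b, r), (z, k, 25, k, k), (z, k, 26, b, k), (z, k, 26, b, r), (z, k, 26, k, k), (z, k, 38, b, k), (z, k, 38, b, r), (z, k, 38, k, k), (z, v, 24, b, k), (z, v, 24, b, r), (z, v, 24, k, k), (z, v, 25, b, k), (z, v, 25, b, r), (z, v, 25, k, k), (z, v, 26, b, k), (z, v, 26, b, r), (z, v, 26, k, k), (z, v, 38, b, k), (z, v, 38, b, r), (z, v, 38, k, k), (z, y, 24, b, k), (z, y, 24, b, r), (z, y, 24, k, k), (z, y, 25, b, k), (z, y, 25, b, r), (z, y, 25, k, k), (z, y, 26, b, k), (z, y, 26, b, r), (z, y, 26, k, k), (z, y, 38, b, k), (z, y, 38, b, r), (z, y, 38, k, k)}
Projecting to G, B, D, E (16 duplicate(s) eliminated): {(15, a, c, p), (15, x, c, p), (24, b, b, z), (24, b, k, z), (24, k, b, z), (24, k, k, z), (24, v, b, z), (24, v, k, z), (24, y, b, z), (24, y, k, z), (25, b, b, z), (25, b, k, z), (25, k, b, z), (25, k, k, z), (25, v, b, z), (25, v, k, z), (25, y, b, z), (25, y, k, z), (26, b, b, z), (26, b, k, z), (26, k, b, z), (26, k, k, z), (26, v, b, z), (26, v, k, z), (26, y, b, z), (26, y, k, z), (38, b, b, z), (38, b, k, z), (38, k, b, z), (38, k, k, z), (38, v, b, z), (38, v, k, z), (38, y, b, z), (38, y, k, z), (4, a, c, p), (4, x, c, p)}
σ[D = b and G > 25]: keep tuples satisfying D = b and G > 25 → {(26, b, b, z), (26, k, b, z), (26, v, b, z), (26, y, b, z), (38, b, b, z), (38, k, b, z), (38, v, b, z), (38, y, b, z)}
Projecting to B, E (4 duplicate(s) eliminated): {(b, z), (k, z), (v, z), (y, z)}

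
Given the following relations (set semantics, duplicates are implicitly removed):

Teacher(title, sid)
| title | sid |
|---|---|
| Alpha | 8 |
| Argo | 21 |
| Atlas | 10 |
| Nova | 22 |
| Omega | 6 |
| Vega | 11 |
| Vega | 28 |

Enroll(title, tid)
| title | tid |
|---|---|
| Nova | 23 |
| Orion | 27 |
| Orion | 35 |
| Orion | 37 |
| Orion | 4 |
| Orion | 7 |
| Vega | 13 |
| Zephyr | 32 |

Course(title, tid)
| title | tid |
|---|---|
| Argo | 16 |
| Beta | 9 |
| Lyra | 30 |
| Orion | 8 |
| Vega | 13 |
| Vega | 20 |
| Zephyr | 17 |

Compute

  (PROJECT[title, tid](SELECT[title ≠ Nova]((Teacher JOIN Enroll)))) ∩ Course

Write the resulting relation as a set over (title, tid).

Teacher ⋈ Enroll (natural join on title): {(Nova, 22, 23), (Vega, 11, 13), (Vega, 28, 13)}
σ[title ≠ Nova]: keep tuples satisfying title ≠ Nova → {(Vega, 11, 13), (Vega, 28, 13)}
π_{title, tid} gives {(Vega, 13)} (1 duplicate(s) eliminated).
Set intersection of the two operands is {(Vega, 13)}.

{(Vega, 13)}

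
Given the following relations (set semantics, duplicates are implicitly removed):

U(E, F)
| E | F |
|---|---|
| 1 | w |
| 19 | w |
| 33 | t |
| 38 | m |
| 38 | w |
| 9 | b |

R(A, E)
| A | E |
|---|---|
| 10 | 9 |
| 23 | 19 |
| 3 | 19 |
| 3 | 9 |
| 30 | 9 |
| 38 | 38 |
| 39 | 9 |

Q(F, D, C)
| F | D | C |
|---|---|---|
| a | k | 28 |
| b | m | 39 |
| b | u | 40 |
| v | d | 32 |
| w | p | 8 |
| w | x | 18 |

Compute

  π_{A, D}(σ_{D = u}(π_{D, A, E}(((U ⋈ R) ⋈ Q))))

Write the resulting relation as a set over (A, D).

Joining U and R on E yields {(19, w, 23), (19, w, 3), (38, m, 38), (38, w, 38), (9, b, 10), (9, b, 3), (9, b, 30), (9, b, 39)}.
Joining (U ⋈ R) and Q on F yields {(19, w, 23, p, 8), (19, w, 23, x, 18), (19, w, 3, p, 8), (19, w, 3, x, 18), (38, w, 38, p, 8), (38, w, 38, x, 18), (9, b, 10, m, 39), (9, b, 10, u, 40), (9, b, 3, m, 39), (9, b, 3, u, 40), (9, b, 30, m, 39), (9, b, 30, u, 40), (9, b, 39, m, 39), (9, b, 39, u, 40)}.
Projecting to D, A, E: {(m, 10, 9), (m, 3, 9), (m, 30, 9), (m, 39, 9), (p, 23, 19), (p, 3, 19), (p, 38, 38), (u, 10, 9), (u, 3, 9), (u, 30, 9), (u, 39, 9), (x, 23, 19), (x, 3, 19), (x, 38, 38)}
Filtering on D = u leaves {(u, 10, 9), (u, 3, 9), (u, 30, 9), (u, 39, 9)}.
Projecting to A, D: {(10, u), (3, u), (30, u), (39, u)}

{(10, u), (3, u), (30, u), (39, u)}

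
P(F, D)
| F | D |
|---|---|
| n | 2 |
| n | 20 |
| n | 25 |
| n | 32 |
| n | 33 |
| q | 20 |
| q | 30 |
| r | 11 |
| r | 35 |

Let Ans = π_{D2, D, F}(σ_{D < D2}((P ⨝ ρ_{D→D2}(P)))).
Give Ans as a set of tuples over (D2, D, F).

{(20, 2, n), (25, 2, n), (25, 20, n), (30, 20, q), (32, 2, n), (32, 20, n), (32, 25, n), (33, 2, n), (33, 20, n), (33, 25, n), (33, 32, n), (35, 11, r)}

ρ[D→D2]: schema becomes (F, D2); tuples unchanged.
Joining P and ρ_{D→D2}(P) on F yields {(n, 2, 2), (n, 2, 20), (n, 2, 25), (n, 2, 32), (n, 2, 33), (n, 20, 2), (n, 20, 20), (n, 20, 25), (n, 20, 32), (n, 20, 33), (n, 25, 2), (n, 25, 20), (n, 25, 25), (n, 25, 32), (n, 25, 33), (n, 32, 2), (n, 32, 20), (n, 32, 25), (n, 32, 32), (n, 32, 33), (n, 33, 2), (n, 33, 20), (n, 33, 25), (n, 33, 32), (n, 33, 33), (q, 20, 20), (q, 20, 30), (q, 30, 20), (q, 30, 30), (r, 11, 11), (r, 11, 35), (r, 35, 11), (r, 35, 35)}.
Filtering on D < D2 leaves {(n, 2, 20), (n, 2, 25), (n, 2, 32), (n, 2, 33), (n, 20, 25), (n, 20, 32), (n, 20, 33), (n, 25, 32), (n, 25, 33), (n, 32, 33), (q, 20, 30), (r, 11, 35)}.
Keep only column(s) D2, D, F: {(20, 2, n), (25, 2, n), (25, 20, n), (30, 20, q), (32, 2, n), (32, 20, n), (32, 25, n), (33, 2, n), (33, 20, n), (33, 25, n), (33, 32, n), (35, 11, r)}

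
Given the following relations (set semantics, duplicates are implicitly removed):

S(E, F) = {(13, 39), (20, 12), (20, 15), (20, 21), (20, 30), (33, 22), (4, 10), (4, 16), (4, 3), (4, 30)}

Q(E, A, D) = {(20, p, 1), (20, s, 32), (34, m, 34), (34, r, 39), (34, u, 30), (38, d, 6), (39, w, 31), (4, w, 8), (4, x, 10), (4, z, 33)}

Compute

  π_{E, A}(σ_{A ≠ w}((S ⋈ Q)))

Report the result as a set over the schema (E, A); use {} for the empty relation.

Joining S and Q on E yields {(20, 12, p, 1), (20, 12, s, 32), (20, 15, p, 1), (20, 15, s, 32), (20, 21, p, 1), (20, 21, s, 32), (20, 30, p, 1), (20, 30, s, 32), (4, 10, w, 8), (4, 10, x, 10), (4, 10, z, 33), (4, 16, w, 8), (4, 16, x, 10), (4, 16, z, 33), (4, 3, w, 8), (4, 3, x, 10), (4, 3, z, 33), (4, 30, w, 8), (4, 30, x, 10), (4, 30, z, 33)}.
Filtering on A ≠ w leaves {(20, 12, p, 1), (20, 12, s, 32), (20, 15, p, 1), (20, 15, s, 32), (20, 21, p, 1), (20, 21, s, 32), (20, 30, p, 1), (20, 30, s, 32), (4, 10, x, 10), (4, 10, z, 33), (4, 16, x, 10), (4, 16, z, 33), (4, 3, x, 10), (4, 3, z, 33), (4, 30, x, 10), (4, 30, z, 33)}.
Keep only column(s) E, A (12 duplicate(s) eliminated): {(20, p), (20, s), (4, x), (4, z)}

{(20, p), (20, s), (4, x), (4, z)}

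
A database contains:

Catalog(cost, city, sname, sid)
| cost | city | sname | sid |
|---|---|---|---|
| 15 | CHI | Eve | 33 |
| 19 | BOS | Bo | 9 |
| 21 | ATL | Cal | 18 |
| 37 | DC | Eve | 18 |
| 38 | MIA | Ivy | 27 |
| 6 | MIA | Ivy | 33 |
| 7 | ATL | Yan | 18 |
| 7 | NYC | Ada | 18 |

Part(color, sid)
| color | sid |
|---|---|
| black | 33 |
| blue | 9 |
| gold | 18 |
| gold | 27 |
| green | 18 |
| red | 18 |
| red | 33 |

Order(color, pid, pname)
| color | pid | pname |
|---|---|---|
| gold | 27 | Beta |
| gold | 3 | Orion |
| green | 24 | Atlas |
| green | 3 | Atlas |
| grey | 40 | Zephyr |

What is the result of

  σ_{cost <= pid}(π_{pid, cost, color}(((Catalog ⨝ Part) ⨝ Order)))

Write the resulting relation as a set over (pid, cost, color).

{(24, 21, green), (24, 7, green), (27, 21, gold), (27, 7, gold)}

Natural join on sid: {(15, CHI, Eve, 33, black), (15, CHI, Eve, 33, red), (19, BOS, Bo, 9, blue), (21, ATL, Cal, 18, gold), (21, ATL, Cal, 18, green), (21, ATL, Cal, 18, red), (37, DC, Eve, 18, gold), (37, DC, Eve, 18, green), (37, DC, Eve, 18, red), (38, MIA, Ivy, 27, gold), (6, MIA, Ivy, 33, black), (6, MIA, Ivy, 33, red), (7, ATL, Yan, 18, gold), (7, ATL, Yan, 18, green), (7, ATL, Yan, 18, red), (7, NYC, Ada, 18, gold), (7, NYC, Ada, 18, green), (7, NYC, Ada, 18, red)}
Natural join on color: {(21, ATL, Cal, 18, gold, 27, Beta), (21, ATL, Cal, 18, gold, 3, Orion), (21, ATL, Cal, 18, green, 24, Atlas), (21, ATL, Cal, 18, green, 3, Atlas), (37, DC, Eve, 18, gold, 27, Beta), (37, DC, Eve, 18, gold, 3, Orion), (37, DC, Eve, 18, green, 24, Atlas), (37, DC, Eve, 18, green, 3, Atlas), (38, MIA, Ivy, 27, gold, 27, Beta), (38, MIA, Ivy, 27, gold, 3, Orion), (7, ATL, Yan, 18, gold, 27, Beta), (7, ATL, Yan, 18, gold, 3, Orion), (7, ATL, Yan, 18, green, 24, Atlas), (7, ATL, Yan, 18, green, 3, Atlas), (7, NYC, Ada, 18, gold, 27, Beta), (7, NYC, Ada, 18, gold, 3, Orion), (7, NYC, Ada, 18, green, 24, Atlas), (7, NYC, Ada, 18, green, 3, Atlas)}
Projecting to pid, cost, color (4 duplicate(s) eliminated): {(24, 21, green), (24, 37, green), (24, 7, green), (27, 21, gold), (27, 37, gold), (27, 38, gold), (27, 7, gold), (3, 21, gold), (3, 21, green), (3, 37, gold), (3, 37, green), (3, 38, gold), (3, 7, gold), (3, 7, green)}
Selection cost <= pid: {(24, 21, green), (24, 7, green), (27, 21, gold), (27, 7, gold)}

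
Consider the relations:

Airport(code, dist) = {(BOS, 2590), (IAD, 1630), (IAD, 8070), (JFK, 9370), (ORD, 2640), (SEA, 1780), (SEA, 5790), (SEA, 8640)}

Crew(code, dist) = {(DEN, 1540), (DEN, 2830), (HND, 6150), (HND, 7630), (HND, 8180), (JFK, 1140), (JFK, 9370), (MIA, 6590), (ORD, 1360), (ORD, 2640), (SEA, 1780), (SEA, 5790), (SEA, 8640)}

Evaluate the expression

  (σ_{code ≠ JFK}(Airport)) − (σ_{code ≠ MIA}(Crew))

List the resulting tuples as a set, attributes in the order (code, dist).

{(BOS, 2590), (IAD, 1630), (IAD, 8070)}

Selection code ≠ JFK: {(BOS, 2590), (IAD, 1630), (IAD, 8070), (ORD, 2640), (SEA, 1780), (SEA, 5790), (SEA, 8640)}
Selection code ≠ MIA: {(DEN, 1540), (DEN, 2830), (HND, 6150), (HND, 7630), (HND, 8180), (JFK, 1140), (JFK, 9370), (ORD, 1360), (ORD, 2640), (SEA, 1780), (SEA, 5790), (SEA, 8640)}
Taking the difference: {(BOS, 2590), (IAD, 1630), (IAD, 8070)}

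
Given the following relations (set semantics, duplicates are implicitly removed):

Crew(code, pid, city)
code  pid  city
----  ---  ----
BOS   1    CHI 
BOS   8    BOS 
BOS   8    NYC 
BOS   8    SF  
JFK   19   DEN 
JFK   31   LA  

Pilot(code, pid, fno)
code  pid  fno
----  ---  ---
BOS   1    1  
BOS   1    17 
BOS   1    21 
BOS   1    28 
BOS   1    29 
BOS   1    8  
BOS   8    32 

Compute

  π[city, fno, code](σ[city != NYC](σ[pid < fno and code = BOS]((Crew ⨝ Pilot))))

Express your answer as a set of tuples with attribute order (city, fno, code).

{(BOS, 32, BOS), (CHI, 17, BOS), (CHI, 21, BOS), (CHI, 28, BOS), (CHI, 29, BOS), (CHI, 8, BOS), (SF, 32, BOS)}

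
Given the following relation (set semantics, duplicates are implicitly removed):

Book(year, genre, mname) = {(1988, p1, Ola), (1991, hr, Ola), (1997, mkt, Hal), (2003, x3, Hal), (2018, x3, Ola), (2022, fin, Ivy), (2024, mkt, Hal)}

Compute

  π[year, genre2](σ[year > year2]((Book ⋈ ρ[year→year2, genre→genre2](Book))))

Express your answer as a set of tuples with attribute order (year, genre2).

{(1991, p1), (2003, mkt), (2018, hr), (2018, p1), (2024, mkt), (2024, x3)}

ρ[year→year2, genre→genre2]: schema becomes (year2, genre2, mname); tuples unchanged.
Book ⋈ ρ[year→year2, genre→genre2](Book) (natural join on mname): {(1988, p1, Ola, 1988, p1), (1988, p1, Ola, 1991, hr), (1988, p1, Ola, 2018, x3), (1991, hr, Ola, 1988, p1), (1991, hr, Ola, 1991, hr), (1991, hr, Ola, 2018, x3), (1997, mkt, Hal, 1997, mkt), (1997, mkt, Hal, 2003, x3), (1997, mkt, Hal, 2024, mkt), (2003, x3, Hal, 1997, mkt), (2003, x3, Hal, 2003, x3), (2003, x3, Hal, 2024, mkt), (2018, x3, Ola, 1988, p1), (2018, x3, Ola, 1991, hr), (2018, x3, Ola, 2018, x3), (2022, fin, Ivy, 2022, fin), (2024, mkt, Hal, 1997, mkt), (2024, mkt, Hal, 2003, x3), (2024, mkt, Hal, 2024, mkt)}
Apply σ_{year > year2}; surviving tuples: {(1991, hr, Ola, 1988, p1), (2003, x3, Hal, 1997, mkt), (2018, x3, Ola, 1988, p1), (2018, x3, Ola, 1991, hr), (2024, mkt, Hal, 1997, mkt), (2024, mkt, Hal, 2003, x3)}
Projecting to year, genre2: {(1991, p1), (2003, mkt), (2018, hr), (2018, p1), (2024, mkt), (2024, x3)}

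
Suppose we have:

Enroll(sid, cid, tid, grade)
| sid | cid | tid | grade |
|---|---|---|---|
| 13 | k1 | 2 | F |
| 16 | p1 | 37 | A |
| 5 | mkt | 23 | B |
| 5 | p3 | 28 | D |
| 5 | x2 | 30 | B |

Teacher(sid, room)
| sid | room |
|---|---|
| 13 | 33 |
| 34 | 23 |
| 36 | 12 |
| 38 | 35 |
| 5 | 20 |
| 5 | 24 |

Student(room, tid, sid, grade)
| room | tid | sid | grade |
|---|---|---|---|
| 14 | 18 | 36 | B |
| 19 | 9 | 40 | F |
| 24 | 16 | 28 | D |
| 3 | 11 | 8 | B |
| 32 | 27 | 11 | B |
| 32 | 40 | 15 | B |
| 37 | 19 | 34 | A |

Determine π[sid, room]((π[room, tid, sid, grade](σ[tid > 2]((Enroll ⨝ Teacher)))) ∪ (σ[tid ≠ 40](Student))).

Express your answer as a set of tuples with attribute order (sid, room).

Enroll ⋈ Teacher (natural join on sid): {(13, k1, 2, F, 33), (5, mkt, 23, B, 20), (5, mkt, 23, B, 24), (5, p3, 28, D, 20), (5, p3, 28, D, 24), (5, x2, 30, B, 20), (5, x2, 30, B, 24)}
Filtering on tid > 2 leaves {(5, mkt, 23, B, 20), (5, mkt, 23, B, 24), (5, p3, 28, D, 20), (5, p3, 28, D, 24), (5, x2, 30, B, 20), (5, x2, 30, B, 24)}.
Projecting to room, tid, sid, grade: {(20, 23, 5, B), (20, 28, 5, D), (20, 30, 5, B), (24, 23, 5, B), (24, 28, 5, D), (24, 30, 5, B)}
Filtering on tid ≠ 40 leaves {(14, 18, 36, B), (19, 9, 40, F), (24, 16, 28, D), (3, 11, 8, B), (32, 27, 11, B), (37, 19, 34, A)}.
Set union of the two operands is {(14, 18, 36, B), (19, 9, 40, F), (20, 23, 5, B), (20, 28, 5, D), (20, 30, 5, B), (24, 16, 28, D), (24, 23, 5, B), (24, 28, 5, D), (24, 30, 5, B), (3, 11, 8, B), (32, 27, 11, B), (37, 19, 34, A)}.
Projecting to sid, room (4 duplicate(s) eliminated): {(11, 32), (28, 24), (34, 37), (36, 14), (40, 19), (5, 20), (5, 24), (8, 3)}

{(11, 32), (28, 24), (34, 37), (36, 14), (40, 19), (5, 20), (5, 24), (8, 3)}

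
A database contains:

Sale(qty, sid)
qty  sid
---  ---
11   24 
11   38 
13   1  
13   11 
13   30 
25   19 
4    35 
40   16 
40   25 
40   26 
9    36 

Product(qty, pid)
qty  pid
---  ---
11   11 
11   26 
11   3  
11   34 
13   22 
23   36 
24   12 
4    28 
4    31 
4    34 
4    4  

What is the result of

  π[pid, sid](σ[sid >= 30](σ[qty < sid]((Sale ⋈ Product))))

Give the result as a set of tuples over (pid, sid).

{(11, 38), (22, 30), (26, 38), (28, 35), (3, 38), (31, 35), (34, 35), (34, 38), (4, 35)}

Natural join on qty: {(11, 24, 11), (11, 24, 26), (11, 24, 3), (11, 24, 34), (11, 38, 11), (11, 38, 26), (11, 38, 3), (11, 38, 34), (13, 1, 22), (13, 11, 22), (13, 30, 22), (4, 35, 28), (4, 35, 31), (4, 35, 34), (4, 35, 4)}
Apply σ_{qty < sid}; surviving tuples: {(11, 24, 11), (11, 24, 26), (11, 24, 3), (11, 24, 34), (11, 38, 11), (11, 38, 26), (11, 38, 3), (11, 38, 34), (13, 30, 22), (4, 35, 28), (4, 35, 31), (4, 35, 34), (4, 35, 4)}
Apply σ_{sid >= 30}; surviving tuples: {(11, 38, 11), (11, 38, 26), (11, 38, 3), (11, 38, 34), (13, 30, 22), (4, 35, 28), (4, 35, 31), (4, 35, 34), (4, 35, 4)}
Projecting to pid, sid: {(11, 38), (22, 30), (26, 38), (28, 35), (3, 38), (31, 35), (34, 35), (34, 38), (4, 35)}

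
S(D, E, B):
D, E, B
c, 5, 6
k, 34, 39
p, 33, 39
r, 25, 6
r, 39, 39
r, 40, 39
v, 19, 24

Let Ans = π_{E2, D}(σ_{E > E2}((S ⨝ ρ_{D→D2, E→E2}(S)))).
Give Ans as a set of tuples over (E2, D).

{(33, k), (33, r), (34, r), (39, r), (5, r)}

ρ[D→D2, E→E2]: schema becomes (D2, E2, B); tuples unchanged.
Natural join on B: {(c, 5, 6, c, 5), (c, 5, 6, r, 25), (k, 34, 39, k, 34), (k, 34, 39, p, 33), (k, 34, 39, r, 39), (k, 34, 39, r, 40), (p, 33, 39, k, 34), (p, 33, 39, p, 33), (p, 33, 39, r, 39), (p, 33, 39, r, 40), (r, 25, 6, c, 5), (r, 25, 6, r, 25), (r, 39, 39, k, 34), (r, 39, 39, p, 33), (r, 39, 39, r, 39), (r, 39, 39, r, 40), (r, 40, 39, k, 34), (r, 40, 39, p, 33), (r, 40, 39, r, 39), (r, 40, 39, r, 40), (v, 19, 24, v, 19)}
Apply σ_{E > E2}; surviving tuples: {(k, 34, 39, p, 33), (r, 25, 6, c, 5), (r, 39, 39, k, 34), (r, 39, 39, p, 33), (r, 40, 39, k, 34), (r, 40, 39, p, 33), (r, 40, 39, r, 39)}
π[E2, D]: project onto (E2, D) (2 duplicate(s) eliminated) → {(33, k), (33, r), (34, r), (39, r), (5, r)}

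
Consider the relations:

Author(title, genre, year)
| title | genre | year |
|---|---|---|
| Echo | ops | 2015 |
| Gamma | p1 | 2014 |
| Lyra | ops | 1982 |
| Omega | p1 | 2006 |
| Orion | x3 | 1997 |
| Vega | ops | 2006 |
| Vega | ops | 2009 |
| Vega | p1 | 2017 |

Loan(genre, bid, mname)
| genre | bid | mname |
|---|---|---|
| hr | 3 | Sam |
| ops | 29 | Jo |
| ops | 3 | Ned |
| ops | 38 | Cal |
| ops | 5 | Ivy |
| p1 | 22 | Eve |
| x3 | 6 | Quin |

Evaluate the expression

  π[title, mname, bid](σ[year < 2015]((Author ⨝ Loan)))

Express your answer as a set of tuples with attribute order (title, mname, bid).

Author ⋈ Loan (natural join on genre): {(Echo, ops, 2015, 29, Jo), (Echo, ops, 2015, 3, Ned), (Echo, ops, 2015, 38, Cal), (Echo, ops, 2015, 5, Ivy), (Gamma, p1, 2014, 22, Eve), (Lyra, ops, 1982, 29, Jo), (Lyra, ops, 1982, 3, Ned), (Lyra, ops, 1982, 38, Cal), (Lyra, ops, 1982, 5, Ivy), (Omega, p1, 2006, 22, Eve), (Orion, x3, 1997, 6, Quin), (Vega, ops, 2006, 29, Jo), (Vega, ops, 2006, 3, Ned), (Vega, ops, 2006, 38, Cal), (Vega, ops, 2006, 5, Ivy), (Vega, ops, 2009, 29, Jo), (Vega, ops, 2009, 3, Ned), (Vega, ops, 2009, 38, Cal), (Vega, ops, 2009, 5, Ivy), (Vega, p1, 2017, 22, Eve)}
Selection year < 2015: {(Gamma, p1, 2014, 22, Eve), (Lyra, ops, 1982, 29, Jo), (Lyra, ops, 1982, 3, Ned), (Lyra, ops, 1982, 38, Cal), (Lyra, ops, 1982, 5, Ivy), (Omega, p1, 2006, 22, Eve), (Orion, x3, 1997, 6, Quin), (Vega, ops, 2006, 29, Jo), (Vega, ops, 2006, 3, Ned), (Vega, ops, 2006, 38, Cal), (Vega, ops, 2006, 5, Ivy), (Vega, ops, 2009, 29, Jo), (Vega, ops, 2009, 3, Ned), (Vega, ops, 2009, 38, Cal), (Vega, ops, 2009, 5, Ivy)}
Projecting to title, mname, bid (4 duplicate(s) eliminated): {(Gamma, Eve, 22), (Lyra, Cal, 38), (Lyra, Ivy, 5), (Lyra, Jo, 29), (Lyra, Ned, 3), (Omega, Eve, 22), (Orion, Quin, 6), (Vega, Cal, 38), (Vega, Ivy, 5), (Vega, Jo, 29), (Vega, Ned, 3)}

{(Gamma, Eve, 22), (Lyra, Cal, 38), (Lyra, Ivy, 5), (Lyra, Jo, 29), (Lyra, Ned, 3), (Omega, Eve, 22), (Orion, Quin, 6), (Vega, Cal, 38), (Vega, Ivy, 5), (Vega, Jo, 29), (Vega, Ned, 3)}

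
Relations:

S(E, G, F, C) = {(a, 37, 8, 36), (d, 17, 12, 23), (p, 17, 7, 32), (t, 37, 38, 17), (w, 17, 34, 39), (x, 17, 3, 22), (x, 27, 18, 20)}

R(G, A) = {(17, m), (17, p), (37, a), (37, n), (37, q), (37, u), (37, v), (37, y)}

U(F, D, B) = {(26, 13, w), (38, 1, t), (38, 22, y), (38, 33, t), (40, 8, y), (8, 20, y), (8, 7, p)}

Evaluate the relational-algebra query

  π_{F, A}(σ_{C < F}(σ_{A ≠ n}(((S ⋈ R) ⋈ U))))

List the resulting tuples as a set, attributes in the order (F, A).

Natural join on G: {(a, 37, 8, 36, a), (a, 37, 8, 36, n), (a, 37, 8, 36, q), (a, 37, 8, 36, u), (a, 37, 8, 36, v), (a, 37, 8, 36, y), (d, 17, 12, 23, m), (d, 17, 12, 23, p), (p, 17, 7, 32, m), (p, 17, 7, 32, p), (t, 37, 38, 17, a), (t, 37, 38, 17, n), (t, 37, 38, 17, q), (t, 37, 38, 17, u), (t, 37, 38, 17, v), (t, 37, 38, 17, y), (w, 17, 34, 39, m), (w, 17, 34, 39, p), (x, 17, 3, 22, m), (x, 17, 3, 22, p)}
Natural join on F: {(a, 37, 8, 36, a, 20, y), (a, 37, 8, 36, a, 7, p), (a, 37, 8, 36, n, 20, y), (a, 37, 8, 36, n, 7, p), (a, 37, 8, 36, q, 20, y), (a, 37, 8, 36, q, 7, p), (a, 37, 8, 36, u, 20, y), (a, 37, 8, 36, u, 7, p), (a, 37, 8, 36, v, 20, y), (a, 37, 8, 36, v, 7, p), (a, 37, 8, 36, y, 20, y), (a, 37, 8, 36, y, 7, p), (t, 37, 38, 17, a, 1, t), (t, 37, 38, 17, a, 22, y), (t, 37, 38, 17, a, 33, t), (t, 37, 38, 17, n, 1, t), (t, 37, 38, 17, n, 22, y), (t, 37, 38, 17, n, 33, t), (t, 37, 38, 17, q, 1, t), (t, 37, 38, 17, q, 22, y), (t, 37, 38, 17, q, 33, t), (t, 37, 38, 17, u, 1, t), (t, 37, 38, 17, u, 22, y), (t, 37, 38, 17, u, 33, t), (t, 37, 38, 17, v, 1, t), (t, 37, 38, 17, v, 22, y), (t, 37, 38, 17, v, 33, t), (t, 37, 38, 17, y, 1, t), (t, 37, 38, 17, y, 22, y), (t, 37, 38, 17, y, 33, t)}
Apply σ_{A ≠ n}; surviving tuples: {(a, 37, 8, 36, a, 20, y), (a, 37, 8, 36, a, 7, p), (a, 37, 8, 36, q, 20, y), (a, 37, 8, 36, q, 7, p), (a, 37, 8, 36, u, 20, y), (a, 37, 8, 36, u, 7, p), (a, 37, 8, 36, v, 20, y), (a, 37, 8, 36, v, 7, p), (a, 37, 8, 36, y, 20, y), (a, 37, 8, 36, y, 7, p), (t, 37, 38, 17, a, 1, t), (t, 37, 38, 17, a, 22, y), (t, 37, 38, 17, a, 33, t), (t, 37, 38, 17, q, 1, t), (t, 37, 38, 17, q, 22, y), (t, 37, 38, 17, q, 33, t), (t, 37, 38, 17, u, 1, t), (t, 37, 38, 17, u, 22, y), (t, 37, 38, 17, u, 33, t), (t, 37, 38, 17, v, 1, t), (t, 37, 38, 17, v, 22, y), (t, 37, 38, 17, v, 33, t), (t, 37, 38, 17, y, 1, t), (t, 37, 38, 17, y, 22, y), (t, 37, 38, 17, y, 33, t)}
Apply σ_{C < F}; surviving tuples: {(t, 37, 38, 17, a, 1, t), (t, 37, 38, 17, a, 22, y), (t, 37, 38, 17, a, 33, t), (t, 37, 38, 17, q, 1, t), (t, 37, 38, 17, q, 22, y), (t, 37, 38, 17, q, 33, t), (t, 37, 38, 17, u, 1, t), (t, 37, 38, 17, u, 22, y), (t, 37, 38, 17, u, 33, t), (t, 37, 38, 17, v, 1, t), (t, 37, 38, 17, v, 22, y), (t, 37, 38, 17, v, 33, t), (t, 37, 38, 17, y, 1, t), (t, 37, 38, 17, y, 22, y), (t, 37, 38, 17, y, 33, t)}
Keep only column(s) F, A (10 duplicate(s) eliminated): {(38, a), (38, q), (38, u), (38, v), (38, y)}

{(38, a), (38, q), (38, u), (38, v), (38, y)}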